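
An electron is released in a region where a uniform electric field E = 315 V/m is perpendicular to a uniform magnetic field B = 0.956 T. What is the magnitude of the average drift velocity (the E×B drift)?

The E×B drift speed is v_d = E/B.
v_d = 315/0.956 = 329 m/s.

v_d ≈ 329 m/s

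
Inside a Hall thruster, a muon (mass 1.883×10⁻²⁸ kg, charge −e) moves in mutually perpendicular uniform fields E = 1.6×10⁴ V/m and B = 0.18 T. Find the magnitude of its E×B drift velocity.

The steady drift has the magnetic force balancing the electric force, so v_d = E/B.
v_d = 1.6×10⁴/0.18 = 8.9×10⁴ m/s.

v_d ≈ 8.9×10⁴ m/s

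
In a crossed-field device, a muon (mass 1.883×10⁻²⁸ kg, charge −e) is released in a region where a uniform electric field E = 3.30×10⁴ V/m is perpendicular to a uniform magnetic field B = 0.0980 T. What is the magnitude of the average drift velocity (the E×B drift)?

v_d ≈ 3.37×10⁵ m/s

In crossed fields the guiding centre drifts at v_d = |E×B|/B² = E/B, independent of charge and mass.
v_d = 3.30×10⁴/0.0980 = 3.37×10⁵ m/s.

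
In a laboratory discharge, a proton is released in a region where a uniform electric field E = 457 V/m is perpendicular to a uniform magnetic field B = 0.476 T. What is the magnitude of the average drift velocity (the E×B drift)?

The E×B drift speed is v_d = E/B.
v_d = 457/0.476 = 960 m/s.

v_d ≈ 960 m/s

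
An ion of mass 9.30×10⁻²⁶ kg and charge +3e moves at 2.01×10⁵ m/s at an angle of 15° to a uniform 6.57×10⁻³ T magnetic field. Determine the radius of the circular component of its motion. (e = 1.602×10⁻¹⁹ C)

v⊥ = v sinθ = 2.01×10⁵·sin15° ≈ 5.202×10⁴ m/s.
r = m v⊥/(|q|B) = (9.30×10⁻²⁶)(5.202×10⁴)/((4.806×10⁻¹⁹)(6.57×10⁻³)) ≈ 1.53 m.

r ≈ 1.53 m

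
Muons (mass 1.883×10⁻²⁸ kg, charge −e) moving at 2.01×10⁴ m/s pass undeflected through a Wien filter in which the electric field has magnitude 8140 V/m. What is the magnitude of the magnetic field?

B = 0.405 T

Balance of forces in the selector: qE = qvB ⇒ B = E/v.
B = 8140/2.01×10⁴ = 0.405 T.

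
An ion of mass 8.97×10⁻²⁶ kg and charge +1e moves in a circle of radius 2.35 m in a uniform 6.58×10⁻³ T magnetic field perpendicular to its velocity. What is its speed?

From |q|vB = mv²/r, v = |q|Br/m.
v = (1.602×10⁻¹⁹)(6.58×10⁻³)(2.35)/8.97×10⁻²⁶ ≈ 2.76×10⁴ m/s.

v ≈ 2.76×10⁴ m/s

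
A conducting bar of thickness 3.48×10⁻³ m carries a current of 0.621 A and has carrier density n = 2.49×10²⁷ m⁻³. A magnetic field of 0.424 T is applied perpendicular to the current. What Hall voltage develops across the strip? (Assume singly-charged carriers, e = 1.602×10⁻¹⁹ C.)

V_H ≈ 1.90×10⁻⁷ V

V_H = IB/(n e t).
V_H = (0.621)(0.424)/((2.49×10²⁷)(1.602×10⁻¹⁹)(3.48×10⁻³)) ≈ 1.90×10⁻⁷ V.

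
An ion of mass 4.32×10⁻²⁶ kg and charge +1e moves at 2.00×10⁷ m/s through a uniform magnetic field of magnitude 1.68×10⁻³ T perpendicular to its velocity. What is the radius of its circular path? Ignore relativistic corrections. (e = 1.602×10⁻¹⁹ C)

r ≈ 3210 m

The magnetic force provides the centripetal force: |q|vB = mv²/r.
r = mv/(|q|B) = (4.32×10⁻²⁶)(2.00×10⁷)/((1.602×10⁻¹⁹)(1.68×10⁻³)) ≈ 3210 m.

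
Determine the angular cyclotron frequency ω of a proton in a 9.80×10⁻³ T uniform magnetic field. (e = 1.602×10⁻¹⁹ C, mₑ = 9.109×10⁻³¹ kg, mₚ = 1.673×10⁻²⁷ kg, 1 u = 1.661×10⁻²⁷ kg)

ω ≈ 9.38×10⁵ rad/s

ω = |q|B/m.
ω = (1.602×10⁻¹⁹)(9.80×10⁻³)/1.673×10⁻²⁷ ≈ 9.38×10⁵ rad/s.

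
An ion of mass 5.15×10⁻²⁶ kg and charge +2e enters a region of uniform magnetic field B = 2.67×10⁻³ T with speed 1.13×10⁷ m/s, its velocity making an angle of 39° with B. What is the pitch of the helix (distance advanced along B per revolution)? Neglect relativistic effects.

p ≈ 3320 m

v∥ = v cosθ = 1.13×10⁷·cos39° ≈ 8.782×10⁶ m/s.
T = 2πm/(|q|B) = 2π(5.15×10⁻²⁶)/((3.204×10⁻¹⁹)(2.67×10⁻³)) ≈ 3.783×10⁻⁴ s.
pitch = v∥ T = (8.782×10⁶)(3.783×10⁻⁴) ≈ 3320 m.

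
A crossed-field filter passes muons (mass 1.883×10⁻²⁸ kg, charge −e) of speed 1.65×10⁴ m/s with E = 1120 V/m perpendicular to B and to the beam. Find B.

Balance of forces in the selector: qE = qvB ⇒ B = E/v.
B = 1120/1.65×10⁴ = 0.0679 T.

B = 0.0679 T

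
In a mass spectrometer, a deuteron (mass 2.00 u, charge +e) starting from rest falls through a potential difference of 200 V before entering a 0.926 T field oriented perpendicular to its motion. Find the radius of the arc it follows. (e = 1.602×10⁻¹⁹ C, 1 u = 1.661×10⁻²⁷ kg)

r ≈ 3.11×10⁻³ m

Acceleration: |q|V = ½mv² ⇒ v = √(2|q|V/m) = √(2·1.602×10⁻¹⁹·200/3.322×10⁻²⁷) ≈ 1.389×10⁵ m/s.
In the field: r = mv/(|q|B) = (3.322×10⁻²⁷)(1.389×10⁵)/((1.602×10⁻¹⁹)(0.926)) ≈ 3.11×10⁻³ m.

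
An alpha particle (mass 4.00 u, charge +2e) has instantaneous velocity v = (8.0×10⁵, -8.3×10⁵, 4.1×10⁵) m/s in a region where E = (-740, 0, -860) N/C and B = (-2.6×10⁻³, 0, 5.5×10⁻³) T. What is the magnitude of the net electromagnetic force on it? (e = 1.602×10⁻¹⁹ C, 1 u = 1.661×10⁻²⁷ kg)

|F| ≈ 2.63×10⁻¹⁵ N

v×B = (-4560, -5470, -2160) N/C.
E + v×B = (-5300, -5470, -3020) N/C.
F = q(E + v×B) = (3.204×10⁻¹⁹ C)·(-5300, -5470, -3020) = (-1.70×10⁻¹⁵, -1.75×10⁻¹⁵, -9.67×10⁻¹⁶) N.
|F| = 2.63×10⁻¹⁵ N.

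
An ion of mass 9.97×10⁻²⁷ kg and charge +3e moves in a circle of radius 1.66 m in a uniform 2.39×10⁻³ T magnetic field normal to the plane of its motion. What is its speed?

v ≈ 1.91×10⁵ m/s

From |q|vB = mv²/r, v = |q|Br/m.
v = (4.806×10⁻¹⁹)(2.39×10⁻³)(1.66)/9.97×10⁻²⁷ ≈ 1.91×10⁵ m/s.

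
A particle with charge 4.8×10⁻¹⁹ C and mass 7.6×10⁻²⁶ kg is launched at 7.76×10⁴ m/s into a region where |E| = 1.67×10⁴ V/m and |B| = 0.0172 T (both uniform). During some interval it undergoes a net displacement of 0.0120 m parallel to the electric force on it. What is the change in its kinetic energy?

ΔKE ≈ 9.62×10⁻¹⁷ J

The magnetic force is always ⟂ v and does no work; only the electric force changes KE.
ΔKE = F_E · d = |q|E d = (4.8×10⁻¹⁹)(1.67×10⁴)(0.0120) ≈ 9.62×10⁻¹⁷ J.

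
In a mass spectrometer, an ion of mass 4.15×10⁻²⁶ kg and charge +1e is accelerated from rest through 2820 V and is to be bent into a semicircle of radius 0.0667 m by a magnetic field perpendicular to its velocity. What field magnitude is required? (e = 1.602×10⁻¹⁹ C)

v = √(2|q|V/m) = √(2·1.602×10⁻¹⁹·2820/4.15×10⁻²⁶) ≈ 1.476×10⁵ m/s.
B = mv/(|q|r) = (4.15×10⁻²⁶)(1.476×10⁵)/((1.602×10⁻¹⁹)(0.0667)) ≈ 0.573 T.

B ≈ 0.573 T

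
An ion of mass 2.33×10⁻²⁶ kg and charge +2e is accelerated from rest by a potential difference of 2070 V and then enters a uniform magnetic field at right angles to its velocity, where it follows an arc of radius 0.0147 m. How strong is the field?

B ≈ 1.18 T

v = √(2|q|V/m) = √(2·3.204×10⁻¹⁹·2070/2.33×10⁻²⁶) ≈ 2.386×10⁵ m/s.
B = mv/(|q|r) = (2.33×10⁻²⁶)(2.386×10⁵)/((3.204×10⁻¹⁹)(0.0147)) ≈ 1.18 T.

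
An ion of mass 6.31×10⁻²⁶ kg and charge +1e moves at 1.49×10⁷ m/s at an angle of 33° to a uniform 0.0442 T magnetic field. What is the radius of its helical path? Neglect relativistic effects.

v⊥ = v sinθ = 1.49×10⁷·sin33° ≈ 8.115×10⁶ m/s.
r = m v⊥/(|q|B) = (6.31×10⁻²⁶)(8.115×10⁶)/((1.602×10⁻¹⁹)(0.0442)) ≈ 72.3 m.

r ≈ 72.3 m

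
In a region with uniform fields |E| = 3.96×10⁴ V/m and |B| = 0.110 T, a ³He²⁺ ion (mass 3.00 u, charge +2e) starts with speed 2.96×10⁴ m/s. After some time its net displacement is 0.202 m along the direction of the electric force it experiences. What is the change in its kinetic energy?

ΔKE ≈ 2.56×10⁻¹⁵ J

The magnetic force is always ⟂ v and does no work; only the electric force changes KE.
ΔKE = F_E · d = |q|E d = (3.204×10⁻¹⁹)(3.96×10⁴)(0.202) ≈ 2.56×10⁻¹⁵ J.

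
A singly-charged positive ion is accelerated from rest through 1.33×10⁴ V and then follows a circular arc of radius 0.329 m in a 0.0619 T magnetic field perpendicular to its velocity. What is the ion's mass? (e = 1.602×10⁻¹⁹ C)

Combine |q|V = ½mv² and r = mv/(|q|B): eliminate v to get m = qB²r²/(2V).
m = (1.602×10⁻¹⁹)(0.0619)²(0.329)²/(2·1.33×10⁴) ≈ 2.50×10⁻²⁷ kg.

m ≈ 2.50×10⁻²⁷ kg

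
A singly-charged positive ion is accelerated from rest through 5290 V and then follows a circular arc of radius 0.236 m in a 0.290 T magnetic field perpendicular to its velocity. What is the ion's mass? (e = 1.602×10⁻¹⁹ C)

m ≈ 7.09×10⁻²⁶ kg

Combine |q|V = ½mv² and r = mv/(|q|B): eliminate v to get m = qB²r²/(2V).
m = (1.602×10⁻¹⁹)(0.290)²(0.236)²/(2·5290) ≈ 7.09×10⁻²⁶ kg.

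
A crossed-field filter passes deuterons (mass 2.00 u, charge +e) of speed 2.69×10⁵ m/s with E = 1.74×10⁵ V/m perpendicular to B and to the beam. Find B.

Balance of forces in the selector: qE = qvB ⇒ B = E/v.
B = 1.74×10⁵/2.69×10⁵ = 0.647 T.

B = 0.647 T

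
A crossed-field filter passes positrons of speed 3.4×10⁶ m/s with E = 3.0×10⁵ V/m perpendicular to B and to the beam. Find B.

B = 0.088 T

Balance of forces in the selector: qE = qvB ⇒ B = E/v.
B = 3.0×10⁵/3.4×10⁶ = 0.088 T.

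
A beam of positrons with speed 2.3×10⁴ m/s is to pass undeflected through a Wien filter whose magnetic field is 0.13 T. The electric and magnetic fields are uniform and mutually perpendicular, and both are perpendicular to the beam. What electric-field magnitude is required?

E = 3000 V/m

For straight-line motion qE = qvB, so E = vB.
E = 2.3×10⁴ × 0.13 = 3000 V/m.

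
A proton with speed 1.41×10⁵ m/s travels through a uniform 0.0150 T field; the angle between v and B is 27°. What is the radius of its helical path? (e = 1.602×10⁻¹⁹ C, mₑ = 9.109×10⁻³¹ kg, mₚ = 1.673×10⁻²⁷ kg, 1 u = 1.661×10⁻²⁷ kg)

r ≈ 0.0446 m

v⊥ = v sinθ = 1.41×10⁵·sin27° ≈ 6.401×10⁴ m/s.
r = m v⊥/(|q|B) = (1.673×10⁻²⁷)(6.401×10⁴)/((1.602×10⁻¹⁹)(0.0150)) ≈ 0.0446 m.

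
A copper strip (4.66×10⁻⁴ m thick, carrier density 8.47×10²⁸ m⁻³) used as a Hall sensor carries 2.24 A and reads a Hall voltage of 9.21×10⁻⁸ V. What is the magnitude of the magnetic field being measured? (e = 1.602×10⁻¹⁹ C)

From V_H = IB/(n e t), B = V_H n e t / I.
B = (9.21×10⁻⁸)(8.47×10²⁸)(1.602×10⁻¹⁹)(4.66×10⁻⁴)/2.24 ≈ 0.260 T.

B ≈ 0.260 T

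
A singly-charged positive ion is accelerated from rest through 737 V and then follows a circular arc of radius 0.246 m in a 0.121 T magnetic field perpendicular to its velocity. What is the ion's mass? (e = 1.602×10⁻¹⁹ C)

Combine |q|V = ½mv² and r = mv/(|q|B): eliminate v to get m = qB²r²/(2V).
m = (1.602×10⁻¹⁹)(0.121)²(0.246)²/(2·737) ≈ 9.63×10⁻²⁶ kg.

m ≈ 9.63×10⁻²⁶ kg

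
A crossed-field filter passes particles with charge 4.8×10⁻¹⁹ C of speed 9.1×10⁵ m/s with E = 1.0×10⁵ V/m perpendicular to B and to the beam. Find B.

B = 0.11 T

Balance of forces in the selector: qE = qvB ⇒ B = E/v.
B = 1.0×10⁵/9.1×10⁵ = 0.11 T.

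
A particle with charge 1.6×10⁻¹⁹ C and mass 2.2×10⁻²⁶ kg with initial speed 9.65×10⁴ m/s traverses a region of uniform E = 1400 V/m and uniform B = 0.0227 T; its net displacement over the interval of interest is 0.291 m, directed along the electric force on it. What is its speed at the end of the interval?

v_f ≈ 1.23×10⁵ m/s

B does no work; ΔKE = |q|E d.
½mv_f² = ½mv₀² + |q|Ed = ½(2.2×10⁻²⁶)(9.65×10⁴)² + (1.6×10⁻¹⁹)(1400)(0.291) ≈ 1.024×10⁻¹⁶ J + 6.518×10⁻¹⁷ J ≈ 1.676×10⁻¹⁶ J.
v_f = √(2·1.676×10⁻¹⁶/2.2×10⁻²⁶) ≈ 1.23×10⁵ m/s.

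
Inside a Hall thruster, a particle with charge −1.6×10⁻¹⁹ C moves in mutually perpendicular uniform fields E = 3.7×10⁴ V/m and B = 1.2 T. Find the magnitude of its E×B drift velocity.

The steady drift has the magnetic force balancing the electric force, so v_d = E/B.
v_d = 3.7×10⁴/1.2 = 3.1×10⁴ m/s.

v_d ≈ 3.1×10⁴ m/s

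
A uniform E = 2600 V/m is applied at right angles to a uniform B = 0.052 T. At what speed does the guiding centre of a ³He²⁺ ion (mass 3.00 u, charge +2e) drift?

v_d ≈ 5.0×10⁴ m/s

The steady drift has the magnetic force balancing the electric force, so v_d = E/B.
v_d = 2600/0.052 = 5.0×10⁴ m/s.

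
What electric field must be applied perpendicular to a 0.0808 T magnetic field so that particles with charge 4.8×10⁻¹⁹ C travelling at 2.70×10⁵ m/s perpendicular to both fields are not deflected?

E = 2.18×10⁴ V/m

For straight-line motion qE = qvB, so E = vB.
E = 2.70×10⁵ × 0.0808 = 2.18×10⁴ V/m.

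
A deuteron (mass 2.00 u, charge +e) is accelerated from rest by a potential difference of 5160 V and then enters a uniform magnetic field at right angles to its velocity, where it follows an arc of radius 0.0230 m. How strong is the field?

v = √(2|q|V/m) = √(2·1.602×10⁻¹⁹·5160/3.322×10⁻²⁷) ≈ 7.055×10⁵ m/s.
B = mv/(|q|r) = (3.322×10⁻²⁷)(7.055×10⁵)/((1.602×10⁻¹⁹)(0.0230)) ≈ 0.636 T.

B ≈ 0.636 T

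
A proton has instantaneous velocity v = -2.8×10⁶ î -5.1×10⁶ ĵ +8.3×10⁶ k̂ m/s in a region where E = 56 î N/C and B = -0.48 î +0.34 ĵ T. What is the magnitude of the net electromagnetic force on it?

|F| ≈ 9.53×10⁻¹³ N

v×B = (-2.82×10⁶, -3.98×10⁶, -3.40×10⁶) N/C.
E + v×B = (-2.82×10⁶, -3.98×10⁶, -3.40×10⁶) N/C.
F = q(E + v×B) = (1.602×10⁻¹⁹ C)·(-2.82×10⁶, -3.98×10⁶, -3.40×10⁶) = (-4.52×10⁻¹³, -6.38×10⁻¹³, -5.45×10⁻¹³) N.
|F| = 9.53×10⁻¹³ N.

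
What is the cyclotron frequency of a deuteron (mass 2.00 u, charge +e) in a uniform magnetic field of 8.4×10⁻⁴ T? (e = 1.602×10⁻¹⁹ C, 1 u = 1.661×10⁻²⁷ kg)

f ≈ 6400 Hz

f = |q|B/(2πm).
f = (1.602×10⁻¹⁹)(8.4×10⁻⁴)/(2π·3.322×10⁻²⁷) ≈ 6400 Hz.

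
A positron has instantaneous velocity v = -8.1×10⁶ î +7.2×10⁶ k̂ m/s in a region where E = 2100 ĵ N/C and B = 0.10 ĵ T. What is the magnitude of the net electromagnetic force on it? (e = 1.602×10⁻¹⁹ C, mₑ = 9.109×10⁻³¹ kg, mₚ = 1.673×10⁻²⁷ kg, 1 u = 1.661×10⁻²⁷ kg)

v×B = (-7.20×10⁵, 0, -8.10×10⁵) N/C.
E + v×B = (-7.20×10⁵, 2100, -8.10×10⁵) N/C.
F = q(E + v×B) = (1.602×10⁻¹⁹ C)·(-7.20×10⁵, 2100, -8.10×10⁵) = (-1.15×10⁻¹³, 3.36×10⁻¹⁶, -1.30×10⁻¹³) N.
|F| = 1.74×10⁻¹³ N.

|F| ≈ 1.74×10⁻¹³ N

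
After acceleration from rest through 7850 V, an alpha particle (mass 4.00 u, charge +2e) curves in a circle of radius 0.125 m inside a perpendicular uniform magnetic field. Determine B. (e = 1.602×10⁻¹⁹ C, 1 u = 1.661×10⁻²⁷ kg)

v = √(2|q|V/m) = √(2·3.204×10⁻¹⁹·7850/6.644×10⁻²⁷) ≈ 8.701×10⁵ m/s.
B = mv/(|q|r) = (6.644×10⁻²⁷)(8.701×10⁵)/((3.204×10⁻¹⁹)(0.125)) ≈ 0.144 T.

B ≈ 0.144 T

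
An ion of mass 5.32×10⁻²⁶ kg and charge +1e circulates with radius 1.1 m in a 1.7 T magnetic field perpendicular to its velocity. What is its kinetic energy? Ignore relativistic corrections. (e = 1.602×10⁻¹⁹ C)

v = |q|Br/m, then KE = ½mv² = (qBr)²/(2m).
v = (1.602×10⁻¹⁹)(1.7)(1.1)/5.32×10⁻²⁶ ≈ 5.631×10⁶ m/s.
KE = ½(5.32×10⁻²⁶)(5.631×10⁶)² ≈ 8.4×10⁻¹³ J = 5.3×10⁶ eV.

KE ≈ 5.3×10⁶ eV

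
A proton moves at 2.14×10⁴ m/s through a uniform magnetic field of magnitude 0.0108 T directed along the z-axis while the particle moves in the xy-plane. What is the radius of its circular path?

The magnetic force provides the centripetal force: |q|vB = mv²/r.
r = mv/(|q|B) = (1.673×10⁻²⁷)(2.14×10⁴)/((1.602×10⁻¹⁹)(0.0108)) ≈ 0.0207 m.

r ≈ 0.0207 m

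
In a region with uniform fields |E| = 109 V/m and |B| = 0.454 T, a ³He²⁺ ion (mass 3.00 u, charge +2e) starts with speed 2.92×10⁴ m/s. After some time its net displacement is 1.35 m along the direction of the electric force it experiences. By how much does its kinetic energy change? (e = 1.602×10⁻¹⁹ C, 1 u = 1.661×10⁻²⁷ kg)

The magnetic force is always ⟂ v and does no work; only the electric force changes KE.
ΔKE = F_E · d = |q|E d = (3.204×10⁻¹⁹)(109)(1.35) ≈ 4.71×10⁻¹⁷ J.

ΔKE ≈ 4.71×10⁻¹⁷ J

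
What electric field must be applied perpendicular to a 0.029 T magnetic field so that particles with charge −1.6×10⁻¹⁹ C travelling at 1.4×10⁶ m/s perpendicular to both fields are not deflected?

For straight-line motion qE = qvB, so E = vB.
E = 1.4×10⁶ × 0.029 = 4.1×10⁴ V/m.

E = 4.1×10⁴ V/m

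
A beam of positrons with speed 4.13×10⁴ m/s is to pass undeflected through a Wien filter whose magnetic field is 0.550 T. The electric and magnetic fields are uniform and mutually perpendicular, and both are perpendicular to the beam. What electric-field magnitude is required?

For straight-line motion qE = qvB, so E = vB.
E = 4.13×10⁴ × 0.550 = 2.27×10⁴ V/m.

E = 2.27×10⁴ V/m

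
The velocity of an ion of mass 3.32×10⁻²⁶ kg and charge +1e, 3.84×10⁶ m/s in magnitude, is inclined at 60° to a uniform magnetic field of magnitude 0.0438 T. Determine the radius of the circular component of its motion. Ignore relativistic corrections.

r ≈ 15.7 m

v⊥ = v sinθ = 3.84×10⁶·sin60° ≈ 3.326×10⁶ m/s.
r = m v⊥/(|q|B) = (3.32×10⁻²⁶)(3.326×10⁶)/((1.602×10⁻¹⁹)(0.0438)) ≈ 15.7 m.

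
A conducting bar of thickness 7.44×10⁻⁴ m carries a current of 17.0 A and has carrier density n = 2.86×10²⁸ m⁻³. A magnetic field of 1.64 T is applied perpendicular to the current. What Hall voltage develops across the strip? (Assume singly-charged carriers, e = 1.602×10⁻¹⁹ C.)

V_H = IB/(n e t).
V_H = (17.0)(1.64)/((2.86×10²⁸)(1.602×10⁻¹⁹)(7.44×10⁻⁴)) ≈ 8.18×10⁻⁶ V.

V_H ≈ 8.18×10⁻⁶ V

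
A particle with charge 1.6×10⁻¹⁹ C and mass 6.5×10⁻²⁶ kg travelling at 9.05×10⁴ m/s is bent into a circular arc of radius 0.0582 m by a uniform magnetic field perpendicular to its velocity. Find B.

From |q|vB = mv²/r, B = mv/(|q|r).
B = (6.5×10⁻²⁶)(9.05×10⁴)/((1.6×10⁻¹⁹)(0.0582)) ≈ 0.632 T.

B ≈ 0.632 T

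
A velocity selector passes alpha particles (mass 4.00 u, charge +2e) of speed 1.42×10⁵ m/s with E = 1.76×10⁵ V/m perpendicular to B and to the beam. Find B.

Balance of forces in the selector: qE = qvB ⇒ B = E/v.
B = 1.76×10⁵/1.42×10⁵ = 1.24 T.

B = 1.24 T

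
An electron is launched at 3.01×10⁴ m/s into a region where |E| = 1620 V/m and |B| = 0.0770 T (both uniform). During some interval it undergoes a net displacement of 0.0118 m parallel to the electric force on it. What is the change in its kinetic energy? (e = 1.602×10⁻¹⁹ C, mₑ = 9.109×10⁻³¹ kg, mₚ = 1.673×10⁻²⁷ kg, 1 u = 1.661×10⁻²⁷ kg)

ΔKE ≈ 3.06×10⁻¹⁸ J

The magnetic force is always ⟂ v and does no work; only the electric force changes KE.
ΔKE = F_E · d = |q|E d = (1.602×10⁻¹⁹)(1620)(0.0118) ≈ 3.06×10⁻¹⁸ J.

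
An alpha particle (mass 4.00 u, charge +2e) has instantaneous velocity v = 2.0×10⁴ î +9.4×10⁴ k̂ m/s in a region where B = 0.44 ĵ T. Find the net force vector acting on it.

v×B = (-4.14×10⁴, 0, 8800) N/C.
F = q v×B = (3.204×10⁻¹⁹ C)·(-4.14×10⁴, 0, 8800) = (-1.33×10⁻¹⁴, 0, 2.82×10⁻¹⁵) N.

F ≈ (-1.33×10⁻¹⁴, 0, 2.82×10⁻¹⁵) N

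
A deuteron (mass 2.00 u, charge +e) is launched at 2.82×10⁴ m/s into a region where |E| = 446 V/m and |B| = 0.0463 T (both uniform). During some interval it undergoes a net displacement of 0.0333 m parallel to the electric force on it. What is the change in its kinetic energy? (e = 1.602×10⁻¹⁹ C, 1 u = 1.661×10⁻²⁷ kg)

ΔKE ≈ 2.38×10⁻¹⁸ J

The magnetic force is always ⟂ v and does no work; only the electric force changes KE.
ΔKE = F_E · d = |q|E d = (1.602×10⁻¹⁹)(446)(0.0333) ≈ 2.38×10⁻¹⁸ J.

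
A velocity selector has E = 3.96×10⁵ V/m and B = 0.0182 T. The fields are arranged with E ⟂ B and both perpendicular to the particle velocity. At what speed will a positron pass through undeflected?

Straight-line motion ⇒ electric and magnetic forces cancel, so E = vB.
v = E/B = 3.96×10⁵/0.0182 = 2.18×10⁷ m/s.
The result is independent of the particle's charge and mass.

v = 2.18×10⁷ m/s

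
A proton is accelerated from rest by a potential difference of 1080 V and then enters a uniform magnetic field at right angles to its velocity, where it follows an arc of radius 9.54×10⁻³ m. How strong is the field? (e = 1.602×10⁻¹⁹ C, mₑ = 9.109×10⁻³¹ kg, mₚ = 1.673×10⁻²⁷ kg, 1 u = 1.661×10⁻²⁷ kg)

v = √(2|q|V/m) = √(2·1.602×10⁻¹⁹·1080/1.673×10⁻²⁷) ≈ 4.548×10⁵ m/s.
B = mv/(|q|r) = (1.673×10⁻²⁷)(4.548×10⁵)/((1.602×10⁻¹⁹)(9.54×10⁻³)) ≈ 0.498 T.

B ≈ 0.498 T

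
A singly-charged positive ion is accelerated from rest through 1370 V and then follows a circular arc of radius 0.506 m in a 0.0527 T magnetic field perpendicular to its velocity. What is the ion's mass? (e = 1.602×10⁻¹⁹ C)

Combine |q|V = ½mv² and r = mv/(|q|B): eliminate v to get m = qB²r²/(2V).
m = (1.602×10⁻¹⁹)(0.0527)²(0.506)²/(2·1370) ≈ 4.16×10⁻²⁶ kg.

m ≈ 4.16×10⁻²⁶ kg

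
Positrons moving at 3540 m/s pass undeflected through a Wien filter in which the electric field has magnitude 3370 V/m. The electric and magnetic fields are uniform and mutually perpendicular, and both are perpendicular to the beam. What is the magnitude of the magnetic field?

Balance of forces in the selector: qE = qvB ⇒ B = E/v.
B = 3370/3540 = 0.952 T.

B = 0.952 T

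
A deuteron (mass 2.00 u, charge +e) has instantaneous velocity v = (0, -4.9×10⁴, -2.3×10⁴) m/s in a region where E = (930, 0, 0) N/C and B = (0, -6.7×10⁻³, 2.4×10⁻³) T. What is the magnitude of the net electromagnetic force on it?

|F| ≈ 1.05×10⁻¹⁶ N

v×B = (-272, 0, 0) N/C.
E + v×B = (658, 0, 0) N/C.
F = q(E + v×B) = (1.602×10⁻¹⁹ C)·(658, 0, 0) = (1.05×10⁻¹⁶, 0, 0) N.
|F| = 1.05×10⁻¹⁶ N.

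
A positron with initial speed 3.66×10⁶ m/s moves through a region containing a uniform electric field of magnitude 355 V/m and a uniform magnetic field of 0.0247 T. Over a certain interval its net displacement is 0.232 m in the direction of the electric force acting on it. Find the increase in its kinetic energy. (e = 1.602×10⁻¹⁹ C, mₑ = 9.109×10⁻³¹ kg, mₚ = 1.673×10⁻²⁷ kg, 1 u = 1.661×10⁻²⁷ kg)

ΔKE ≈ 1.32×10⁻¹⁷ J

The magnetic force is always ⟂ v and does no work; only the electric force changes KE.
ΔKE = F_E · d = |q|E d = (1.602×10⁻¹⁹)(355)(0.232) ≈ 1.32×10⁻¹⁷ J.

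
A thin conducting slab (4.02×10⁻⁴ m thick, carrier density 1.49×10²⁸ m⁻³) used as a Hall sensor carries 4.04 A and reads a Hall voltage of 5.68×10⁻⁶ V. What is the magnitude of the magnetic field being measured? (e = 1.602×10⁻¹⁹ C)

From V_H = IB/(n e t), B = V_H n e t / I.
B = (5.68×10⁻⁶)(1.49×10²⁸)(1.602×10⁻¹⁹)(4.02×10⁻⁴)/4.04 ≈ 1.35 T.

B ≈ 1.35 T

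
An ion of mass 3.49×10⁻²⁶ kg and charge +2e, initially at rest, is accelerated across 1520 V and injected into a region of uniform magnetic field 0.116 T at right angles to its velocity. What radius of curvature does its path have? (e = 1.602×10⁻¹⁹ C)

r ≈ 0.157 m

Acceleration: |q|V = ½mv² ⇒ v = √(2|q|V/m) = √(2·3.204×10⁻¹⁹·1520/3.49×10⁻²⁶) ≈ 1.671×10⁵ m/s.
In the field: r = mv/(|q|B) = (3.49×10⁻²⁶)(1.671×10⁵)/((3.204×10⁻¹⁹)(0.116)) ≈ 0.157 m.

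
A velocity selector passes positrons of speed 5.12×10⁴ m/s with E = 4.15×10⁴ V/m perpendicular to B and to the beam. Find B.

B = 0.811 T

Balance of forces in the selector: qE = qvB ⇒ B = E/v.
B = 4.15×10⁴/5.12×10⁴ = 0.811 T.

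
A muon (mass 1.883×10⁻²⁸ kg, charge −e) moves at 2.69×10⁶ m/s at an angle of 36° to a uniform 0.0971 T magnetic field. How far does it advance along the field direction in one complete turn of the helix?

v∥ = v cosθ = 2.69×10⁶·cos36° ≈ 2.176×10⁶ m/s.
T = 2πm/(|q|B) = 2π(1.883×10⁻²⁸)/((1.602×10⁻¹⁹)(0.0971)) ≈ 7.606×10⁻⁸ s.
pitch = v∥ T = (2.176×10⁶)(7.606×10⁻⁸) ≈ 0.166 m.

p ≈ 0.166 m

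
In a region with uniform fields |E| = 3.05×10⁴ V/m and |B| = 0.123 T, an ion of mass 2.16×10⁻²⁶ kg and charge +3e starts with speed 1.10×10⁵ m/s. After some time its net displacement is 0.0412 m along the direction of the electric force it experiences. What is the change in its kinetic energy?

The magnetic force is always ⟂ v and does no work; only the electric force changes KE.
ΔKE = F_E · d = |q|E d = (4.806×10⁻¹⁹)(3.05×10⁴)(0.0412) ≈ 6.04×10⁻¹⁶ J.

ΔKE ≈ 6.04×10⁻¹⁶ J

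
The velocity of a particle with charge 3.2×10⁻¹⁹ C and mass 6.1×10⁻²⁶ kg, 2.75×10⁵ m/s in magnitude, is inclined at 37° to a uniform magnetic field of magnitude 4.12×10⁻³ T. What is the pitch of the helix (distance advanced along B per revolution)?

p ≈ 63.8 m

v∥ = v cosθ = 2.75×10⁵·cos37° ≈ 2.196×10⁵ m/s.
T = 2πm/(|q|B) = 2π(6.1×10⁻²⁶)/((3.2×10⁻¹⁹)(4.12×10⁻³)) ≈ 2.907×10⁻⁴ s.
pitch = v∥ T = (2.196×10⁵)(2.907×10⁻⁴) ≈ 63.8 m.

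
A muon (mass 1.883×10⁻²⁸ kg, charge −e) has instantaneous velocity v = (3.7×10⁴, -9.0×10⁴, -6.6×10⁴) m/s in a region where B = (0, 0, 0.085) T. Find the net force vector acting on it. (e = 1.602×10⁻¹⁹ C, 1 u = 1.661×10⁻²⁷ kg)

F ≈ (1.23×10⁻¹⁵, 5.04×10⁻¹⁶, 0) N

v×B = (-7650, -3140, 0) N/C.
F = q v×B = (−1.602×10⁻¹⁹ C)·(-7650, -3140, 0) = (1.23×10⁻¹⁵, 5.04×10⁻¹⁶, 0) N.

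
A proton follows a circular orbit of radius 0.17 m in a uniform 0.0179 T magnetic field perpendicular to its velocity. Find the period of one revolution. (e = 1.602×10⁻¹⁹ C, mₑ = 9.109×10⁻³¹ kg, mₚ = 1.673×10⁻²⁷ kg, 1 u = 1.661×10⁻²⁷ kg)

The cyclotron period depends only on m, q, B: T = 2πm/(|q|B).
T = 2π(1.673×10⁻²⁷)/((1.602×10⁻¹⁹)(0.0179)) ≈ 3.67×10⁻⁶ s.

T ≈ 3.67×10⁻⁶ s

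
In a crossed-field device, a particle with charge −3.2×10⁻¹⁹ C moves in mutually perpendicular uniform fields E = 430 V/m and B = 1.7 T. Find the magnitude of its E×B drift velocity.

v_d ≈ 250 m/s

The E×B drift speed is v_d = E/B.
v_d = 430/1.7 = 250 m/s.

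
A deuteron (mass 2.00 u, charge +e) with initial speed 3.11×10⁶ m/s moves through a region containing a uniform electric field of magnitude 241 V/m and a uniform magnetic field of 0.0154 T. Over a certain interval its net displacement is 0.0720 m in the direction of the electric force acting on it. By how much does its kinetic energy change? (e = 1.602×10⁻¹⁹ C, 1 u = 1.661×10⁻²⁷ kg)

The magnetic force is always ⟂ v and does no work; only the electric force changes KE.
ΔKE = F_E · d = |q|E d = (1.602×10⁻¹⁹)(241)(0.0720) ≈ 2.78×10⁻¹⁸ J.

ΔKE ≈ 2.78×10⁻¹⁸ J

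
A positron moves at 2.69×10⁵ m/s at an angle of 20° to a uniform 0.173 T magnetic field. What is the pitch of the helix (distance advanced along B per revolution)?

v∥ = v cosθ = 2.69×10⁵·cos20° ≈ 2.528×10⁵ m/s.
T = 2πm/(|q|B) = 2π(9.109×10⁻³¹)/((1.602×10⁻¹⁹)(0.173)) ≈ 2.065×10⁻¹⁰ s.
pitch = v∥ T = (2.528×10⁵)(2.065×10⁻¹⁰) ≈ 5.22×10⁻⁵ m.

p ≈ 5.22×10⁻⁵ m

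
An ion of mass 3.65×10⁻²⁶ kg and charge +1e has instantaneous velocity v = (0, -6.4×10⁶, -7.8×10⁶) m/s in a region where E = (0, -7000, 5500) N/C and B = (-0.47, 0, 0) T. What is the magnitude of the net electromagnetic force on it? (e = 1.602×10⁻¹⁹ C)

|F| ≈ 7.58×10⁻¹³ N

v×B = (0, 3.67×10⁶, -3.01×10⁶) N/C.
E + v×B = (0, 3.66×10⁶, -3.00×10⁶) N/C.
F = q(E + v×B) = (1.602×10⁻¹⁹ C)·(0, 3.66×10⁶, -3.00×10⁶) = (0, 5.86×10⁻¹³, -4.81×10⁻¹³) N.
|F| = 7.58×10⁻¹³ N.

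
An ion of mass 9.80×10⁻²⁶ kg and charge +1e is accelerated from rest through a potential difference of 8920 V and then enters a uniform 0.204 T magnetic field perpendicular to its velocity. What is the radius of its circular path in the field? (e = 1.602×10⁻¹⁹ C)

Acceleration: |q|V = ½mv² ⇒ v = √(2|q|V/m) = √(2·1.602×10⁻¹⁹·8920/9.80×10⁻²⁶) ≈ 1.708×10⁵ m/s.
In the field: r = mv/(|q|B) = (9.80×10⁻²⁶)(1.708×10⁵)/((1.602×10⁻¹⁹)(0.204)) ≈ 0.512 m.

r ≈ 0.512 m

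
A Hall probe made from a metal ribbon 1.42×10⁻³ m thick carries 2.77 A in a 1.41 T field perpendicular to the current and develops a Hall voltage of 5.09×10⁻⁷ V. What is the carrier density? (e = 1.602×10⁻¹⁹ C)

From V_H = IB/(n e t), n = IB/(V_H e t).
n = (2.77)(1.41)/((5.09×10⁻⁷)(1.602×10⁻¹⁹)(1.42×10⁻³)) ≈ 3.37×10²⁸ m⁻³.

n ≈ 3.37×10²⁸ m⁻³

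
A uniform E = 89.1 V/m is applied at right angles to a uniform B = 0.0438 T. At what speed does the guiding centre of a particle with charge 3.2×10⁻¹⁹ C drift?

In crossed fields the guiding centre drifts at v_d = |E×B|/B² = E/B, independent of charge and mass.
v_d = 89.1/0.0438 = 2030 m/s.

v_d ≈ 2030 m/s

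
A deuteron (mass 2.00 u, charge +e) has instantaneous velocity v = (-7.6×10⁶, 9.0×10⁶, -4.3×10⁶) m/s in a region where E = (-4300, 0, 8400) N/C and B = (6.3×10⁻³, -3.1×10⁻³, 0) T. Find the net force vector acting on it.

v×B = (-1.33×10⁴, -2.71×10⁴, -3.31×10⁴) N/C.
E + v×B = (-1.76×10⁴, -2.71×10⁴, -2.47×10⁴) N/C.
F = q(E + v×B) = (1.602×10⁻¹⁹ C)·(-1.76×10⁴, -2.71×10⁴, -2.47×10⁴) = (-2.82×10⁻¹⁵, -4.34×10⁻¹⁵, -3.96×10⁻¹⁵) N.

F ≈ (-2.82×10⁻¹⁵, -4.34×10⁻¹⁵, -3.96×10⁻¹⁵) N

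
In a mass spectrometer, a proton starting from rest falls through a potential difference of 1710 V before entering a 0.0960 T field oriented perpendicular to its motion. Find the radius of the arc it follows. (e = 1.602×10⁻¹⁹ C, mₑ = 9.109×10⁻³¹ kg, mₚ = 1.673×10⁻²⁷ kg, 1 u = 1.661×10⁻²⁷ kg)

r ≈ 0.0623 m

Acceleration: |q|V = ½mv² ⇒ v = √(2|q|V/m) = √(2·1.602×10⁻¹⁹·1710/1.673×10⁻²⁷) ≈ 5.723×10⁵ m/s.
In the field: r = mv/(|q|B) = (1.673×10⁻²⁷)(5.723×10⁵)/((1.602×10⁻¹⁹)(0.0960)) ≈ 0.0623 m.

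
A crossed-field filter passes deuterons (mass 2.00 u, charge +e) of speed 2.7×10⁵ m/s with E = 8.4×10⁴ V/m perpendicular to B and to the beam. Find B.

Balance of forces in the selector: qE = qvB ⇒ B = E/v.
B = 8.4×10⁴/2.7×10⁵ = 0.31 T.

B = 0.31 T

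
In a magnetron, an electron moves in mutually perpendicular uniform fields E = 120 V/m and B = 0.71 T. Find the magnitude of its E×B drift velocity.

In crossed fields the guiding centre drifts at v_d = |E×B|/B² = E/B, independent of charge and mass.
v_d = 120/0.71 = 170 m/s.

v_d ≈ 170 m/s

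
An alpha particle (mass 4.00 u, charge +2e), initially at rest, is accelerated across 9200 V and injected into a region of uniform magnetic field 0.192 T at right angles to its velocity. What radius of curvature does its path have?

Acceleration: |q|V = ½mv² ⇒ v = √(2|q|V/m) = √(2·3.204×10⁻¹⁹·9200/6.644×10⁻²⁷) ≈ 9.420×10⁵ m/s.
In the field: r = mv/(|q|B) = (6.644×10⁻²⁷)(9.420×10⁵)/((3.204×10⁻¹⁹)(0.192)) ≈ 0.102 m.

r ≈ 0.102 m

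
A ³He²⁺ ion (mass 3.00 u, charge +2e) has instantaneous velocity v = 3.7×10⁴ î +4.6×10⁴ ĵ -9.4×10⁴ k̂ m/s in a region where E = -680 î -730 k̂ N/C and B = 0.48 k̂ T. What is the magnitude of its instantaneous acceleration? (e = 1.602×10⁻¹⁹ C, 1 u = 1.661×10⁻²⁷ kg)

v×B = (2.21×10⁴, -1.78×10⁴, 0) N/C.
E + v×B = (2.14×10⁴, -1.78×10⁴, -730) N/C.
F = q(E + v×B) = (3.204×10⁻¹⁹ C)·(2.14×10⁴, -1.78×10⁴, -730) = (6.86×10⁻¹⁵, -5.69×10⁻¹⁵, -2.34×10⁻¹⁶) N.
|a| = |F|/m = 8.913×10⁻¹⁵/4.983×10⁻²⁷ ≈ 1.79×10¹² m/s².

|a| ≈ 1.79×10¹² m/s²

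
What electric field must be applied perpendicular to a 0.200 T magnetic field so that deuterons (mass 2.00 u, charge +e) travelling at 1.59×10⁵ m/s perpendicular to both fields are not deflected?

E = 3.18×10⁴ V/m

For straight-line motion qE = qvB, so E = vB.
E = 1.59×10⁵ × 0.200 = 3.18×10⁴ V/m.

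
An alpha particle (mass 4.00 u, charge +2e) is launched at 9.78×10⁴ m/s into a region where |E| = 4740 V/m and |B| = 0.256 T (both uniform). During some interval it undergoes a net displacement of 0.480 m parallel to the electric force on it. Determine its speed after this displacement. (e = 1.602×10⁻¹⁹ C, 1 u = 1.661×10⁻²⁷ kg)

B does no work; ΔKE = |q|E d.
½mv_f² = ½mv₀² + |q|Ed = ½(6.644×10⁻²⁷)(9.78×10⁴)² + (3.204×10⁻¹⁹)(4740)(0.480) ≈ 3.177×10⁻¹⁷ J + 7.290×10⁻¹⁶ J ≈ 7.607×10⁻¹⁶ J.
v_f = √(2·7.607×10⁻¹⁶/6.644×10⁻²⁷) ≈ 4.79×10⁵ m/s.

v_f ≈ 4.79×10⁵ m/s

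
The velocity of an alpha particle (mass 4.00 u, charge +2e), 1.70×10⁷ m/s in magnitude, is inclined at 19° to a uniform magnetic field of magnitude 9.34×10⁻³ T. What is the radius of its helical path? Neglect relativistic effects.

r ≈ 12.3 m

v⊥ = v sinθ = 1.70×10⁷·sin19° ≈ 5.535×10⁶ m/s.
r = m v⊥/(|q|B) = (6.644×10⁻²⁷)(5.535×10⁶)/((3.204×10⁻¹⁹)(9.34×10⁻³)) ≈ 12.3 m.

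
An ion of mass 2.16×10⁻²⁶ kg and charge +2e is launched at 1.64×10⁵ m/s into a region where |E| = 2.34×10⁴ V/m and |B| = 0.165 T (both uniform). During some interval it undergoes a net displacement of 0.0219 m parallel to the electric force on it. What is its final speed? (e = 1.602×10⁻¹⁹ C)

v_f ≈ 2.05×10⁵ m/s

B does no work; ΔKE = |q|E d.
½mv_f² = ½mv₀² + |q|Ed = ½(2.16×10⁻²⁶)(1.64×10⁵)² + (3.204×10⁻¹⁹)(2.34×10⁴)(0.0219) ≈ 2.905×10⁻¹⁶ J + 1.642×10⁻¹⁶ J ≈ 4.547×10⁻¹⁶ J.
v_f = √(2·4.547×10⁻¹⁶/2.16×10⁻²⁶) ≈ 2.05×10⁵ m/s.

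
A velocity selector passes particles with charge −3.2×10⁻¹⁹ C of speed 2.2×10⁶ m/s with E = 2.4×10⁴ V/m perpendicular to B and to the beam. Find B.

Balance of forces in the selector: qE = qvB ⇒ B = E/v.
B = 2.4×10⁴/2.2×10⁶ = 0.011 T.

B = 0.011 T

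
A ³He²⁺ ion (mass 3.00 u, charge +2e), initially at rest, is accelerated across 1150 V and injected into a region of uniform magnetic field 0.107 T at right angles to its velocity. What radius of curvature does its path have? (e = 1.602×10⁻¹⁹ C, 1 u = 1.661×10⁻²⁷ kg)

Acceleration: |q|V = ½mv² ⇒ v = √(2|q|V/m) = √(2·3.204×10⁻¹⁹·1150/4.983×10⁻²⁷) ≈ 3.846×10⁵ m/s.
In the field: r = mv/(|q|B) = (4.983×10⁻²⁷)(3.846×10⁵)/((3.204×10⁻¹⁹)(0.107)) ≈ 0.0559 m.

r ≈ 0.0559 m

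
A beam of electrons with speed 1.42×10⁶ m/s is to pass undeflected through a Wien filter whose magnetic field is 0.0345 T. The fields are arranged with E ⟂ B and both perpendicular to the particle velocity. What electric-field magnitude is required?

E = 4.90×10⁴ V/m

For straight-line motion qE = qvB, so E = vB.
E = 1.42×10⁶ × 0.0345 = 4.90×10⁴ V/m.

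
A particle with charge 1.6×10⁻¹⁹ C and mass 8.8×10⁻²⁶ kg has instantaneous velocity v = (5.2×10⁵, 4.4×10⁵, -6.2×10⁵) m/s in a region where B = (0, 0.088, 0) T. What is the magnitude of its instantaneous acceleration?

|a| ≈ 1.29×10¹¹ m/s²

v×B = (5.46×10⁴, 0, 4.58×10⁴) N/C.
F = q v×B = (1.6×10⁻¹⁹ C)·(5.46×10⁴, 0, 4.58×10⁴) = (8.73×10⁻¹⁵, 0, 7.32×10⁻¹⁵) N.
|a| = |F|/m = 1.139×10⁻¹⁴/8.8×10⁻²⁶ ≈ 1.29×10¹¹ m/s².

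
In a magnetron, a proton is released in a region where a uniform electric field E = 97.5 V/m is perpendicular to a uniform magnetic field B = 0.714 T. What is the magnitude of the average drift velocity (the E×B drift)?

The steady drift has the magnetic force balancing the electric force, so v_d = E/B.
v_d = 97.5/0.714 = 137 m/s.

v_d ≈ 137 m/s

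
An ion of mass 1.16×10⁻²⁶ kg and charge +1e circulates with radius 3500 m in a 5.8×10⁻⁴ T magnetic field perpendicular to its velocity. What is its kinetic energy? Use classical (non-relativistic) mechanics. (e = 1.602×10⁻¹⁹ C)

KE ≈ 2.8×10⁷ eV

v = |q|Br/m, then KE = ½mv² = (qBr)²/(2m).
v = (1.602×10⁻¹⁹)(5.8×10⁻⁴)(3500)/1.16×10⁻²⁶ ≈ 2.804×10⁷ m/s.
KE = ½(1.16×10⁻²⁶)(2.804×10⁷)² ≈ 4.6×10⁻¹² J = 2.8×10⁷ eV.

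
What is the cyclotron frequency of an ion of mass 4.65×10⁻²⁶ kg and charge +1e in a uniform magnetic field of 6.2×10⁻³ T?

f ≈ 3400 Hz

f = |q|B/(2πm).
f = (1.602×10⁻¹⁹)(6.2×10⁻³)/(2π·4.65×10⁻²⁶) ≈ 3400 Hz.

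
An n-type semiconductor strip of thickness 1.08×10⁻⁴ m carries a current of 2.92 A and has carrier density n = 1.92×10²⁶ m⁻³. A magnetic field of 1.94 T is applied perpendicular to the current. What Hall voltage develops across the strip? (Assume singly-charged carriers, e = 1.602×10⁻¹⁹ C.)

V_H ≈ 1.71×10⁻³ V

V_H = IB/(n e t).
V_H = (2.92)(1.94)/((1.92×10²⁶)(1.602×10⁻¹⁹)(1.08×10⁻⁴)) ≈ 1.71×10⁻³ V.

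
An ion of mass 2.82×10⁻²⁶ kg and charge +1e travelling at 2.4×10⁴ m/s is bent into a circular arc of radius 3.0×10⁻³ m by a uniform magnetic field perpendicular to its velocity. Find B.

B ≈ 1.4 T

From |q|vB = mv²/r, B = mv/(|q|r).
B = (2.82×10⁻²⁶)(2.4×10⁴)/((1.602×10⁻¹⁹)(3.0×10⁻³)) ≈ 1.4 T.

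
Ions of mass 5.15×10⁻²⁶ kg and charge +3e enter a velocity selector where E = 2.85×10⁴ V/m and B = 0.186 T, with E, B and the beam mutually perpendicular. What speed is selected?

Zero net Lorentz force requires |qE| = |q v×B|, i.e. E = vB.
v = E/B = 2.85×10⁴/0.186 = 1.53×10⁵ m/s.

v = 1.53×10⁵ m/s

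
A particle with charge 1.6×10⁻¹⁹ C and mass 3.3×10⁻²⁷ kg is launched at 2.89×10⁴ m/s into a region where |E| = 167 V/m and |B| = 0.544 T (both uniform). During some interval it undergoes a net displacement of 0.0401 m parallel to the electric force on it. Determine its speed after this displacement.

v_f ≈ 3.85×10⁴ m/s

B does no work; ΔKE = |q|E d.
½mv_f² = ½mv₀² + |q|Ed = ½(3.3×10⁻²⁷)(2.89×10⁴)² + (1.6×10⁻¹⁹)(167)(0.0401) ≈ 1.378×10⁻¹⁸ J + 1.071×10⁻¹⁸ J ≈ 2.450×10⁻¹⁸ J.
v_f = √(2·2.450×10⁻¹⁸/3.3×10⁻²⁷) ≈ 3.85×10⁴ m/s.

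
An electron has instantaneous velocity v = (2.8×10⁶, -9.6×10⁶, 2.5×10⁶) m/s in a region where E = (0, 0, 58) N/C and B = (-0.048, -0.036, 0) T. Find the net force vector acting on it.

v×B = (9.00×10⁴, -1.20×10⁵, -5.62×10⁵) N/C.
E + v×B = (9.00×10⁴, -1.20×10⁵, -5.62×10⁵) N/C.
F = q(E + v×B) = (−1.602×10⁻¹⁹ C)·(9.00×10⁴, -1.20×10⁵, -5.62×10⁵) = (-1.44×10⁻¹⁴, 1.92×10⁻¹⁴, 9.00×10⁻¹⁴) N.

F ≈ (-1.44×10⁻¹⁴, 1.92×10⁻¹⁴, 9.00×10⁻¹⁴) N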